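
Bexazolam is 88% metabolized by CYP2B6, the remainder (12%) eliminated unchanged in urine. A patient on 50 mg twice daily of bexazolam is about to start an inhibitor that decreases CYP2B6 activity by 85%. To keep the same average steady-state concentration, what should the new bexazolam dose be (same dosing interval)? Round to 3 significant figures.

The CYP2B6 pathway (88% of clearance) drops to 0.15× activity: 0.88 × 0.15 = 0.132.
Non-CYP routes (12%) are unchanged.
CL_new/CL_old = 0.132 + 0.12 = 0.252.
Css,avg = (dose rate)/CL, so holding Css fixed requires dose ∝ CL: 50 × 0.252 = 12.6 mg.

12.6 mg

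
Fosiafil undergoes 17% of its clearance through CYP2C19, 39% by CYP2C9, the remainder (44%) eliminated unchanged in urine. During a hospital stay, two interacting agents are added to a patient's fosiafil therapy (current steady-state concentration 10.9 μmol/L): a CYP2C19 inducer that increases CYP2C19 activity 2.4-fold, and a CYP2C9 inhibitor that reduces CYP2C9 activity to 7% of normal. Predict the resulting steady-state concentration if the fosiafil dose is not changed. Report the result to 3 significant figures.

12.5 μmol/L

CYP2C19: 0.17 × 2.4 = 0.408
CYP2C9: 0.39 × 0.07 = 0.0273
Other: 0.44 (unchanged)
CL_new/CL_old = 0.408 + 0.0273 + 0.44 = 0.8753.
New steady-state concentration = 10.9 / 0.8753 = 12.5 μmol/L (concentration scales inversely with clearance).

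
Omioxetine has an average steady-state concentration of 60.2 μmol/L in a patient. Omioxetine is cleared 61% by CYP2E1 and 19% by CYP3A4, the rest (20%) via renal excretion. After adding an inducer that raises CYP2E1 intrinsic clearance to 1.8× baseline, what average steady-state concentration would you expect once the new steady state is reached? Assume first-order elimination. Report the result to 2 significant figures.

40 μmol/L

The CYP2E1 pathway (61% of clearance) increases to 1.8× activity: 0.61 × 1.8 = 1.098.
CYP3A4 (19%) and the residual 20% are unaffected.
New clearance relative to baseline: 1.098 + 0.19 + 0.2 = 1.488.
With dosing unchanged, average steady-state concentration scales as 1/CL: 60.2 / 1.488 = 40 μmol/L.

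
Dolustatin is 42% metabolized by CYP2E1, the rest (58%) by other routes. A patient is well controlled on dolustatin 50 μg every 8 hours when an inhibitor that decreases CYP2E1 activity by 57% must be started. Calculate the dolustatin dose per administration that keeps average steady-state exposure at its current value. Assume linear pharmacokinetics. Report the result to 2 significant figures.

38 μg

The CYP2E1 pathway (42% of clearance) falls to 0.43× activity: 0.42 × 0.43 = 0.1806.
The remaining 58% of clearance is unaffected.
New clearance relative to baseline: 0.1806 + 0.58 = 0.7606.
Css,avg = (dose rate)/CL, so holding Css fixed requires dose ∝ CL: 50 × 0.7606 = 38 μg.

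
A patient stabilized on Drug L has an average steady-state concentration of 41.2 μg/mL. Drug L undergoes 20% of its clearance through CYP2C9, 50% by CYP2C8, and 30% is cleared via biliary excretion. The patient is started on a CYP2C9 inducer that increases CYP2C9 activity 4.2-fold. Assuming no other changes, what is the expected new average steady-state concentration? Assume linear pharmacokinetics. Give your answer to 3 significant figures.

25.1 μg/mL

CYP2C9: 0.2 × 4.2 = 0.84
CYP2C8: 0.5 (unchanged)
Other: 0.3 (unchanged)
New clearance relative to baseline: 0.84 + 0.5 + 0.3 = 1.64.
Average steady-state concentration ∝ 1/CL, so new value = 41.2 / 1.64 = 25.1 μg/mL.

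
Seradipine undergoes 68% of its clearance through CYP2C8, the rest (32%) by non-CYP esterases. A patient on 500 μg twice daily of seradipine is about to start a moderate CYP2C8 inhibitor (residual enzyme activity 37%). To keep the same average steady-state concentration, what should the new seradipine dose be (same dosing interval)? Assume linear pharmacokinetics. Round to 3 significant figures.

The CYP2C8 pathway (68% of clearance) drops to 0.37× activity: 0.68 × 0.37 = 0.2516.
The remaining 32% of clearance is unaffected.
New clearance relative to baseline: 0.2516 + 0.32 = 0.5716.
To maintain the same steady-state level, dose must scale with clearance: new dose = 500 × 0.5716 = 286 μg.

286 μg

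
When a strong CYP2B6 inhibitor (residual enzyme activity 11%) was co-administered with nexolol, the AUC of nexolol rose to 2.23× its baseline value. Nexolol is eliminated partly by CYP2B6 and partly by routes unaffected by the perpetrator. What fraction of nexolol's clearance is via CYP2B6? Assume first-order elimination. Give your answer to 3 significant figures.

0.620

Let x = fm,CYP2B6. Because AUC ∝ 1/CL, relative clearance fell to 1/2.23 = 0.4484.
Only the CYP2B6 route changed, so 0.4484 = x·0.11 + (1 − x), giving x = 0.620.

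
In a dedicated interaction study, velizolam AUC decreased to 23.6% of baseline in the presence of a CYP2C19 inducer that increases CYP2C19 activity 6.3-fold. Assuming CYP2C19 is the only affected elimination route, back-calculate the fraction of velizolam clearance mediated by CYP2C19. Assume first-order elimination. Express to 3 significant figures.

0.611

CL'/CL = 1 / 0.236 = 4.237
6.3·fm + (1 − fm) = 4.237
fm = (4.237 − 1) / (6.3 − 1) = 0.611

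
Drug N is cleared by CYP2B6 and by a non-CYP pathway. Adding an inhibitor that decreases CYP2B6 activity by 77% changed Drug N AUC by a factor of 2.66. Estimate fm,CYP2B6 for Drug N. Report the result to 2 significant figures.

Write x for the fraction cleared via CYP2B6. The observed AUC change means clearance fell to 1/2.66 = 0.3759 of baseline.
Only the CYP2B6 route changed, so 0.3759 = x·0.23 + (1 − x), giving x = 0.81.

0.81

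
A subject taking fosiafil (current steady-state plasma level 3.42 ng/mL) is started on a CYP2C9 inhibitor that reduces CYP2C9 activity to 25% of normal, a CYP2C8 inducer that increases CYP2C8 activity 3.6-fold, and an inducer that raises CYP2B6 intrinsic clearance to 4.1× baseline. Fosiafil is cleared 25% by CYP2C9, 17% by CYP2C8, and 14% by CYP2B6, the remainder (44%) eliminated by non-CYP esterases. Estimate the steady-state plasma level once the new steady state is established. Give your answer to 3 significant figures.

2.03 ng/mL

The CYP2C9 pathway (25% of clearance) drops to 0.25× activity: 0.25 × 0.25 = 0.0625.
The CYP2C8 pathway (17% of clearance) increases to 3.6× activity: 0.17 × 3.6 = 0.612.
The CYP2B6 pathway (14% of clearance) is boosted to 4.1× activity: 0.14 × 4.1 = 0.574.
Non-CYP routes (44%) are unchanged.
CL_new/CL_old = 0.0625 + 0.612 + 0.574 + 0.44 = 1.6885.
Steady-state plasma level ∝ 1/CL: new value = 3.42 / 1.6885 = 2.03 ng/mL.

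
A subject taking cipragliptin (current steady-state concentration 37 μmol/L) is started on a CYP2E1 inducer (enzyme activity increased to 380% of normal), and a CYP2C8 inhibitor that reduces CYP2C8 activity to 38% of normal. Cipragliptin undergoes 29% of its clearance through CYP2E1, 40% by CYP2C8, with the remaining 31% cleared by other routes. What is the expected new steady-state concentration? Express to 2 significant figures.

The CYP2E1 pathway (29% of clearance) rises to 3.8× activity: 0.29 × 3.8 = 1.102.
The CYP2C8 pathway (40% of clearance) falls to 0.38× activity: 0.4 × 0.38 = 0.152.
The remaining 31% of clearance is unaffected.
CL_new/CL_old = 1.102 + 0.152 + 0.31 = 1.564.
Dividing the baseline by the relative clearance: 37 / 1.564 = 24 μmol/L.

24 μmol/L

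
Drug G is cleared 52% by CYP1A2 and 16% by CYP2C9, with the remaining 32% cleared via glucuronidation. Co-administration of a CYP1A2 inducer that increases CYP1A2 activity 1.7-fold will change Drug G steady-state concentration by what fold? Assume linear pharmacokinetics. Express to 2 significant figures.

The CYP1A2 pathway (52% of clearance) rises to 1.7× activity: 0.52 × 1.7 = 0.884.
CYP2C9 (16%) and the residual 32% are unaffected.
CL_new/CL_old = 0.884 + 0.16 + 0.32 = 1.364.
Steady-state concentration is inversely proportional to clearance, so the fold-change is 1 / 1.364 = 0.73.

0.73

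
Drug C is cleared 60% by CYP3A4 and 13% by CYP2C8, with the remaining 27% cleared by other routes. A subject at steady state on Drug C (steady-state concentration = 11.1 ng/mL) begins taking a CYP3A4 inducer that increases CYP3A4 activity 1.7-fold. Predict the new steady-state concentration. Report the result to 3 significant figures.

7.82 ng/mL

The CYP3A4 pathway (60% of clearance) rises to 1.7× activity: 0.6 × 1.7 = 1.02.
CYP2C8 (13%) and the residual 27% are unaffected.
New clearance relative to baseline: 1.02 + 0.13 + 0.27 = 1.42.
Steady-state concentration ∝ 1/CL, so new value = 11.1 / 1.42 = 7.82 ng/mL.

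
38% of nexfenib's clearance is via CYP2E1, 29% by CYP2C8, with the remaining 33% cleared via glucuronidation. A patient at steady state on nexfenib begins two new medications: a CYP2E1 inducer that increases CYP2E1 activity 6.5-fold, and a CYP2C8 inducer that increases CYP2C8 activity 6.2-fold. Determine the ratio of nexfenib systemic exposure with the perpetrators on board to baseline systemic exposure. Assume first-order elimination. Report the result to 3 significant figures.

0.217

CYP2E1: 0.38 × 6.5 = 2.47
CYP2C8: 0.29 × 6.2 = 1.798
Other: 0.33 (unchanged)
Relative clearance = 2.47 + 1.798 + 0.33 = 4.598.
Net systemic exposure ratio = 1 / 4.598 = 0.217.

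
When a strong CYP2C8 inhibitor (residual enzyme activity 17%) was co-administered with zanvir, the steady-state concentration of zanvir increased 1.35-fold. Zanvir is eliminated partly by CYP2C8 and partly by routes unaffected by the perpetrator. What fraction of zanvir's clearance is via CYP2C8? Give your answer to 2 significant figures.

0.31

Call the CYP2C8 fraction fm. After the interaction, CL_new/CL_old = fm × 0.17 + (1 − fm).
Steady-state concentration ratio = 1 / (new CL fraction), so new CL fraction = 1 / 1.35 = 0.7407.
fm × 0.17 + 1 − fm = 0.7407  ⇒  fm × (0.17 − 1) = −0.2593  ⇒  fm = 0.31.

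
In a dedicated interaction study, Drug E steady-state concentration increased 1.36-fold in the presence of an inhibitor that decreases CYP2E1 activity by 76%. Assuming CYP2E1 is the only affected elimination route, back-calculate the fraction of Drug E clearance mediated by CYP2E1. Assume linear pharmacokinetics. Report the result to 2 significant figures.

0.35

CL'/CL = 1 / 1.36 = 0.7353
0.24·fm + (1 − fm) = 0.7353
fm = (0.7353 − 1) / (0.24 − 1) = 0.35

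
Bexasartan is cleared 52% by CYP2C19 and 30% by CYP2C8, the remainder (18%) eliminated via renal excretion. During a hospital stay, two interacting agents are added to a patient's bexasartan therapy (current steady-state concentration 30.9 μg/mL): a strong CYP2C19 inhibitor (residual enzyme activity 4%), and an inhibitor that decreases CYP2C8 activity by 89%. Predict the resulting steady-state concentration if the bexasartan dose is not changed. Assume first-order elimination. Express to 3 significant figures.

132 μg/mL

The CYP2C19 pathway (52% of clearance) drops to 0.04× activity: 0.52 × 0.04 = 0.0208.
The CYP2C8 pathway (30% of clearance) falls to 0.11× activity: 0.3 × 0.11 = 0.033.
Non-CYP routes (18%) are unchanged.
CL_new/CL_old = 0.0208 + 0.033 + 0.18 = 0.2338.
Steady-state concentration ∝ 1/CL: new value = 30.9 / 0.2338 = 132 μg/mL.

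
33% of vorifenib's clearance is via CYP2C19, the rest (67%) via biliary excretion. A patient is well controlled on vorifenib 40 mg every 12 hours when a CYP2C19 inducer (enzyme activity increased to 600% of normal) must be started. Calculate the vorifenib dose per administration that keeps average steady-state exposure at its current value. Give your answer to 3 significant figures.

CYP2C19: 0.33 × 6 = 1.98
Other: 0.67 (unchanged)
Relative clearance = 1.98 + 0.67 = 2.65.
Css,avg = (dose rate)/CL, so holding Css fixed requires dose ∝ CL: 40 × 2.65 = 106 mg.

106 mg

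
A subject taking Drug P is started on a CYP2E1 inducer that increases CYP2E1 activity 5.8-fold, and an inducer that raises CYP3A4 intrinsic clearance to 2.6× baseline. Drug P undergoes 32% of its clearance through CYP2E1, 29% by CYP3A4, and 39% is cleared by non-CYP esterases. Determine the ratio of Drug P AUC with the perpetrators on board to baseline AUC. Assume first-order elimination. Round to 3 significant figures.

The CYP2E1 pathway (32% of clearance) rises to 5.8× activity: 0.32 × 5.8 = 1.856.
The CYP3A4 pathway (29% of clearance) is boosted to 2.6× activity: 0.29 × 2.6 = 0.754.
The remaining 39% of clearance is unaffected.
New clearance relative to baseline: 1.856 + 0.754 + 0.39 = 3.
Net AUC ratio = 1 / 3 = 0.333.

0.333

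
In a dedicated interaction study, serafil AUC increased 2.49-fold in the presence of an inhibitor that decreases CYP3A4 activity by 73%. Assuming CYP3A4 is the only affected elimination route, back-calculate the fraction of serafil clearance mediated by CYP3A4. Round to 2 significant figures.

0.82

CL'/CL = 1 / 2.49 = 0.4016
0.27·fm + (1 − fm) = 0.4016
fm = (0.4016 − 1) / (0.27 − 1) = 0.82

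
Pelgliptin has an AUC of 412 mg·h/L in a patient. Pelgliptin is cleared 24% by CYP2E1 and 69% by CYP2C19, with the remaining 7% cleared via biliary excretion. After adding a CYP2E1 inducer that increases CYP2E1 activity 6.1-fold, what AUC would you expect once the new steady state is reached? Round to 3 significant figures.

185 mg·h/L

The CYP2E1 pathway (24% of clearance) increases to 6.1× activity: 0.24 × 6.1 = 1.464.
CYP2C19 (69%) and the residual 7% are unaffected.
New clearance relative to baseline: 1.464 + 0.69 + 0.07 = 2.224.
New AUC = baseline ÷ relative clearance = 412 / 2.224 = 185 mg·h/L.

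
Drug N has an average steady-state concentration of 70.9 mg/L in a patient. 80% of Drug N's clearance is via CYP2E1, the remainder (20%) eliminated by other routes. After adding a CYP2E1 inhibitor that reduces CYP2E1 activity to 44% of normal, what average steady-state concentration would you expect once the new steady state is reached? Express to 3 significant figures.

128 mg/L

The CYP2E1 pathway (80% of clearance) drops to 0.44× activity: 0.8 × 0.44 = 0.352.
The remaining 20% of clearance is unaffected.
New clearance relative to baseline: 0.352 + 0.2 = 0.552.
Average steady-state concentration ∝ 1/CL, so new value = 70.9 / 0.552 = 128 mg/L.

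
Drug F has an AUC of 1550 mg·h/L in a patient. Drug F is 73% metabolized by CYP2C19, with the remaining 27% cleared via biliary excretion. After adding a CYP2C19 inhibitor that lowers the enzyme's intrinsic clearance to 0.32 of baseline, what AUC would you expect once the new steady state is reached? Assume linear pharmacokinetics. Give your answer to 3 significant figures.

3.08 × 10³ mg·h/L

The CYP2C19 pathway (73% of clearance) is reduced to 0.32× activity: 0.73 × 0.32 = 0.2336.
Non-CYP routes (27%) are unchanged.
New clearance relative to baseline: 0.2336 + 0.27 = 0.5036.
With dosing unchanged, AUC scales as 1/CL: 1550 / 0.5036 = 3.08 × 10³ mg·h/L.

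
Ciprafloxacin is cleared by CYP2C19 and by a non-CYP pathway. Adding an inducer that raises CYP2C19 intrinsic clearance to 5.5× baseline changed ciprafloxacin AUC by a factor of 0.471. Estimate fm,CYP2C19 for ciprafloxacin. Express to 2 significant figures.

Let x = fm,CYP2C19. Because AUC ∝ 1/CL, relative clearance rose to 1/0.471 = 2.123.
Setting x·5.5 + (1 − x) = 2.123 and solving: x = (2.123 − 1)/(5.5 − 1) = 0.25.

0.25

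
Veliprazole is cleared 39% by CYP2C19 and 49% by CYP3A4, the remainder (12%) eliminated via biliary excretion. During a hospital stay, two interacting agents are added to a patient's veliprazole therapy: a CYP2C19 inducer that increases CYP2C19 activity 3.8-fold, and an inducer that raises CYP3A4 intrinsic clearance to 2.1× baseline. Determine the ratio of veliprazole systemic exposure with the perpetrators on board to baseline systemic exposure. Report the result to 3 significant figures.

0.380

CYP2C19: 0.39 × 3.8 = 1.482
CYP3A4: 0.49 × 2.1 = 1.029
Other: 0.12 (unchanged)
CL_new/CL_old = 1.482 + 1.029 + 0.12 = 2.631.
Because systemic exposure varies inversely with clearance, the combined effect is 1 / 2.631 = 0.380.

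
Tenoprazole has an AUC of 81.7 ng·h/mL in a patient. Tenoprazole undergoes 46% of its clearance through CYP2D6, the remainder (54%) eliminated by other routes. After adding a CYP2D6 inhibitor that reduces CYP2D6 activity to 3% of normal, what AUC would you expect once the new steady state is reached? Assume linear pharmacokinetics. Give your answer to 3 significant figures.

CYP2D6: 0.46 × 0.03 = 0.0138
Other: 0.54 (unchanged)
CL_new/CL_old = 0.0138 + 0.54 = 0.5538.
AUC ∝ 1/CL, so new value = 81.7 / 0.5538 = 148 ng·h/mL.

148 ng·h/mL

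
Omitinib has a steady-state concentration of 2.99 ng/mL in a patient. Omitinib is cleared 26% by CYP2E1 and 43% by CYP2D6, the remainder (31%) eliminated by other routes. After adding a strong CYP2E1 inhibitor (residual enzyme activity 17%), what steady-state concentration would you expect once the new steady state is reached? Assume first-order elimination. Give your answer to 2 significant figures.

CYP2E1: 0.26 × 0.17 = 0.0442
CYP2D6: 0.43 (unchanged)
Other: 0.31 (unchanged)
Relative clearance = 0.0442 + 0.43 + 0.31 = 0.7842.
New steady-state concentration = baseline ÷ relative clearance = 2.99 / 0.7842 = 3.8 ng/mL.

3.8 ng/mL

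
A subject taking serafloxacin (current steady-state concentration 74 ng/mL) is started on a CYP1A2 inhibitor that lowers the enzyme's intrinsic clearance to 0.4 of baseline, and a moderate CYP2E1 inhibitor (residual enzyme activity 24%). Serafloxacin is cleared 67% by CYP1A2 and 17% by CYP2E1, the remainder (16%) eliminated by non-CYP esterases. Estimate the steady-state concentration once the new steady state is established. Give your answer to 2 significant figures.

CYP1A2: 0.67 × 0.4 = 0.268
CYP2E1: 0.17 × 0.24 = 0.0408
Other: 0.16 (unchanged)
CL_new/CL_old = 0.268 + 0.0408 + 0.16 = 0.4688.
Steady-state concentration ∝ 1/CL: new value = 74 / 0.4688 = 1.6 × 10² ng/mL.

1.6 × 10² ng/mL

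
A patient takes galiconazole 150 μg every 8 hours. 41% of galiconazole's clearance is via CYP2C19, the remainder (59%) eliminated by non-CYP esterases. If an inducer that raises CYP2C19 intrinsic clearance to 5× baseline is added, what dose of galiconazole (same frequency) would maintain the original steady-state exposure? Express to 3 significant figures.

396 μg

The CYP2C19 pathway (41% of clearance) increases to 5× activity: 0.41 × 5 = 2.05.
The remaining 59% of clearance is unaffected.
Relative clearance = 2.05 + 0.59 = 2.64.
Exposure is unchanged when dose changes in proportion to clearance. New dose = 150 μg × 2.64 = 396 μg.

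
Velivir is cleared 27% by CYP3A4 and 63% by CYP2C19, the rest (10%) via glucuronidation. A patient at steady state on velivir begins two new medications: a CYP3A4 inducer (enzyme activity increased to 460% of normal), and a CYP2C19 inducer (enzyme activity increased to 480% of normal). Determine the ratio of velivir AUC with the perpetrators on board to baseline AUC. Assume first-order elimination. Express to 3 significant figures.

0.229

CYP3A4: 0.27 × 4.6 = 1.242
CYP2C19: 0.63 × 4.8 = 3.024
Other: 0.1 (unchanged)
Relative clearance = 1.242 + 3.024 + 0.1 = 4.366.
Because AUC varies inversely with clearance, the combined effect is 1 / 4.366 = 0.229.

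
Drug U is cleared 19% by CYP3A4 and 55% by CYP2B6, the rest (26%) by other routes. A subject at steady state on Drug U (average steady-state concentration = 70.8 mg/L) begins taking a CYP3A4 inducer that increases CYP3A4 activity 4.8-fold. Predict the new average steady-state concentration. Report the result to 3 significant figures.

41.1 mg/L

The CYP3A4 pathway (19% of clearance) rises to 4.8× activity: 0.19 × 4.8 = 0.912.
CYP2B6 (55%) and the residual 26% are unaffected.
New clearance relative to baseline: 0.912 + 0.55 + 0.26 = 1.722.
With dosing unchanged, average steady-state concentration scales as 1/CL: 70.8 / 1.722 = 41.1 mg/L.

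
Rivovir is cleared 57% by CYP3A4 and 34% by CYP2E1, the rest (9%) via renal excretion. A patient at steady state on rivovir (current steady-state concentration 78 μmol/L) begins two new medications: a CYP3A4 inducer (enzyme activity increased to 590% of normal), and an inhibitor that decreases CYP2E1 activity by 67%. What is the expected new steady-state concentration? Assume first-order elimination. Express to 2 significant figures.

CYP3A4: 0.57 × 5.9 = 3.363
CYP2E1: 0.34 × 0.33 = 0.1122
Other: 0.09 (unchanged)
New clearance relative to baseline: 3.363 + 0.1122 + 0.09 = 3.5652.
Steady-state concentration ∝ 1/CL: new value = 78 / 3.5652 = 22 μmol/L.

22 μmol/L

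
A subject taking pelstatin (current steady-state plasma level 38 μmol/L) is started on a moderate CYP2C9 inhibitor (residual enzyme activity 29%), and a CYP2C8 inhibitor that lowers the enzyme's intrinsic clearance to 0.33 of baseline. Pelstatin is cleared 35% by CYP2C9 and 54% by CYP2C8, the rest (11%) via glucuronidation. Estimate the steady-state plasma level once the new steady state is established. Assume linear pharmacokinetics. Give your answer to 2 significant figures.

The CYP2C9 pathway (35% of clearance) falls to 0.29× activity: 0.35 × 0.29 = 0.1015.
The CYP2C8 pathway (54% of clearance) is reduced to 0.33× activity: 0.54 × 0.33 = 0.1782.
The remaining 11% of clearance is unaffected.
CL_new/CL_old = 0.1015 + 0.1782 + 0.11 = 0.3897.
New steady-state plasma level = 38 / 0.3897 = 98 μmol/L (concentration scales inversely with clearance).

98 μmol/L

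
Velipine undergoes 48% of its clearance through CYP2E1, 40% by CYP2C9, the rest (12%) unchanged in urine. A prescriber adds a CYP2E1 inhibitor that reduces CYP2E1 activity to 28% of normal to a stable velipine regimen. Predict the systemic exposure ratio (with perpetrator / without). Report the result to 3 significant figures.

The CYP2E1 pathway (48% of clearance) is reduced to 0.28× activity: 0.48 × 0.28 = 0.1344.
CYP2C9 (40%) and the residual 12% are unaffected.
Relative clearance = 0.1344 + 0.4 + 0.12 = 0.6544.
Systemic exposure ratio = CL_old/CL_new = 1 / 0.6544 = 1.53.

1.53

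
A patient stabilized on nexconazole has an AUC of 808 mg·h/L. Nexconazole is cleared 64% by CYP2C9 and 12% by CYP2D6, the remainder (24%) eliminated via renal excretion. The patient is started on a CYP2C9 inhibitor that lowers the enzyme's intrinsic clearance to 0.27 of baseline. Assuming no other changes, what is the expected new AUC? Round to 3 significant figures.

1.52 × 10³ mg·h/L

The CYP2C9 pathway (64% of clearance) drops to 0.27× activity: 0.64 × 0.27 = 0.1728.
CYP2D6 (12%) and the residual 24% are unaffected.
New clearance relative to baseline: 0.1728 + 0.12 + 0.24 = 0.5328.
New AUC = baseline ÷ relative clearance = 808 / 0.5328 = 1.52 × 10³ mg·h/L.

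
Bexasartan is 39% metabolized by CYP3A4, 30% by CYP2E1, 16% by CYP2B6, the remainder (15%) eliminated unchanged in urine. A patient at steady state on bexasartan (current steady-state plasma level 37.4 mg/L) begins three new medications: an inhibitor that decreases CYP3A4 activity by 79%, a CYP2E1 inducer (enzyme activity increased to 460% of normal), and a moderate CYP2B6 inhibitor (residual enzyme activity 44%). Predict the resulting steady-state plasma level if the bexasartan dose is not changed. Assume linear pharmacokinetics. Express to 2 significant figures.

22 mg/L

The CYP3A4 pathway (39% of clearance) falls to 0.21× activity: 0.39 × 0.21 = 0.0819.
The CYP2E1 pathway (30% of clearance) is boosted to 4.6× activity: 0.3 × 4.6 = 1.38.
The CYP2B6 pathway (16% of clearance) drops to 0.44× activity: 0.16 × 0.44 = 0.0704.
The remaining 15% of clearance is unaffected.
New clearance relative to baseline: 0.0819 + 1.38 + 0.0704 + 0.15 = 1.6823.
Steady-state plasma level ∝ 1/CL: new value = 37.4 / 1.6823 = 22 mg/L.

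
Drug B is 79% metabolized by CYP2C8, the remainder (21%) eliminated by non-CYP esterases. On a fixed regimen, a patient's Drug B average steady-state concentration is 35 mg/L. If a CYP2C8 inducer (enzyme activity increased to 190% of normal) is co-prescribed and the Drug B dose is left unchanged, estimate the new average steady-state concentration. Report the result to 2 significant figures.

CYP2C8: 0.79 × 1.9 = 1.501
Other: 0.21 (unchanged)
Relative clearance = 1.501 + 0.21 = 1.711.
With dosing unchanged, average steady-state concentration scales as 1/CL: 35 / 1.711 = 20 mg/L.

20 mg/L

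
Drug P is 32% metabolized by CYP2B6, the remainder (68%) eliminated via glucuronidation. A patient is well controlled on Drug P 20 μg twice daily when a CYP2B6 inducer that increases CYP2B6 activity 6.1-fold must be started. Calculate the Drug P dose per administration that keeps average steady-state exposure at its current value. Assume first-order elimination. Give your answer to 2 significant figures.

53 μg

The CYP2B6 pathway (32% of clearance) rises to 6.1× activity: 0.32 × 6.1 = 1.952.
The remaining 68% of clearance is unaffected.
CL_new/CL_old = 1.952 + 0.68 = 2.632.
To maintain the same steady-state level, dose must scale with clearance: new dose = 20 × 2.632 = 53 μg.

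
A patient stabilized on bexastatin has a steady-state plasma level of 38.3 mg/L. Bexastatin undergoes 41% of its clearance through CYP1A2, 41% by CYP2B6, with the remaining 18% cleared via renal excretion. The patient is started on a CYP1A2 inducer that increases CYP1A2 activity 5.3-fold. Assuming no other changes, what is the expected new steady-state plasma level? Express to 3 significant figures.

CYP1A2: 0.41 × 5.3 = 2.173
CYP2B6: 0.41 (unchanged)
Other: 0.18 (unchanged)
New clearance relative to baseline: 2.173 + 0.41 + 0.18 = 2.763.
New steady-state plasma level = baseline ÷ relative clearance = 38.3 / 2.763 = 13.9 mg/L.

13.9 mg/L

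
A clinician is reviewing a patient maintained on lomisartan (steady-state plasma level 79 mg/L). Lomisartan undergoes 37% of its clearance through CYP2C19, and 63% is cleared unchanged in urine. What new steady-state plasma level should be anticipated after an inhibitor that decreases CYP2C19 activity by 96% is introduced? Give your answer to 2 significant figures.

1.2 × 10² mg/L

CYP2C19: 0.37 × 0.04 = 0.0148
Other: 0.63 (unchanged)
Relative clearance = 0.0148 + 0.63 = 0.6448.
Steady-state plasma level ∝ 1/CL, so new value = 79 / 0.6448 = 1.2 × 10² mg/L.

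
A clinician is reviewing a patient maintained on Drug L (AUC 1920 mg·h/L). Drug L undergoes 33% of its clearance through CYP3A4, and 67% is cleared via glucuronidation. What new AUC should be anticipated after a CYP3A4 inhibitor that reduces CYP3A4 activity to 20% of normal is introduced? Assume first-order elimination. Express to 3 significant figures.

CYP3A4: 0.33 × 0.2 = 0.066
Other: 0.67 (unchanged)
New clearance relative to baseline: 0.066 + 0.67 = 0.736.
AUC ∝ 1/CL, so new value = 1920 / 0.736 = 2.61 × 10³ mg·h/L.

2.61 × 10³ mg·h/L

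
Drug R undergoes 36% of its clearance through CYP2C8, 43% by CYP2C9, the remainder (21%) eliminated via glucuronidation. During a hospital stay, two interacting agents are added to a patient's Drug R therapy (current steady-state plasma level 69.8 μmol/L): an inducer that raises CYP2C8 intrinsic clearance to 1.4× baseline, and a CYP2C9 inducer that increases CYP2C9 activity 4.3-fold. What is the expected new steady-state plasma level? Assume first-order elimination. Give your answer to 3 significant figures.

27.2 μmol/L

The CYP2C8 pathway (36% of clearance) increases to 1.4× activity: 0.36 × 1.4 = 0.504.
The CYP2C9 pathway (43% of clearance) rises to 4.3× activity: 0.43 × 4.3 = 1.849.
The remaining 21% of clearance is unaffected.
CL_new/CL_old = 0.504 + 1.849 + 0.21 = 2.563.
New steady-state plasma level = 69.8 / 2.563 = 27.2 μmol/L (concentration scales inversely with clearance).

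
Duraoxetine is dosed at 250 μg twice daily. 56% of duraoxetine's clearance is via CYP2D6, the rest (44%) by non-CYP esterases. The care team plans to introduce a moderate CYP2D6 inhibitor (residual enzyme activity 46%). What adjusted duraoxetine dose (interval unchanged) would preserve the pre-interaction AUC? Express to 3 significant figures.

174 μg

CYP2D6: 0.56 × 0.46 = 0.2576
Other: 0.44 (unchanged)
CL_new/CL_old = 0.2576 + 0.44 = 0.6976.
To maintain the same steady-state level, dose must scale with clearance: new dose = 250 × 0.6976 = 174 μg.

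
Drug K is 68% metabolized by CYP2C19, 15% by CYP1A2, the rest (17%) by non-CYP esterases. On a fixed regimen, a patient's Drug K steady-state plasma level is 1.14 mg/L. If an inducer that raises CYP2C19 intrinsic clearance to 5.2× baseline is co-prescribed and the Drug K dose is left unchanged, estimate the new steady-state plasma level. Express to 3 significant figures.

CYP2C19: 0.68 × 5.2 = 3.536
CYP1A2: 0.15 (unchanged)
Other: 0.17 (unchanged)
Relative clearance = 3.536 + 0.15 + 0.17 = 3.856.
Steady-state plasma level ∝ 1/CL, so new value = 1.14 / 3.856 = 0.296 mg/L.

0.296 mg/L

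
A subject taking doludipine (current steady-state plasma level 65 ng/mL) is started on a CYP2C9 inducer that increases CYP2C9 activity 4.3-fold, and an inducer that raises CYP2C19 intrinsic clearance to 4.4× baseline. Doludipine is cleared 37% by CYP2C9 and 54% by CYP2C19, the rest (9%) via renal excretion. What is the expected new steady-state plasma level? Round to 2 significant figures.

The CYP2C9 pathway (37% of clearance) is boosted to 4.3× activity: 0.37 × 4.3 = 1.591.
The CYP2C19 pathway (54% of clearance) increases to 4.4× activity: 0.54 × 4.4 = 2.376.
Non-CYP routes (9%) are unchanged.
Relative clearance = 1.591 + 2.376 + 0.09 = 4.057.
New steady-state plasma level = 65 / 4.057 = 16 ng/mL (concentration scales inversely with clearance).

16 ng/mL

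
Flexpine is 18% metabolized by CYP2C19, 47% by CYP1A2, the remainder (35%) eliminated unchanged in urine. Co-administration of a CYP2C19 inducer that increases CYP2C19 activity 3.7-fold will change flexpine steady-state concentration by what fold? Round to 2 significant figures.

0.67

CYP2C19: 0.18 × 3.7 = 0.666
CYP1A2: 0.47 (unchanged)
Other: 0.35 (unchanged)
Relative clearance = 0.666 + 0.47 + 0.35 = 1.486.
Steady-state concentration is inversely proportional to clearance, so the fold-change is 1 / 1.486 = 0.67.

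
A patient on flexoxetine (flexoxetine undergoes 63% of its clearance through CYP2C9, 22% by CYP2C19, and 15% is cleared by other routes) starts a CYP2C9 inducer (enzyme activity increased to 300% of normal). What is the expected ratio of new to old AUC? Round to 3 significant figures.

CYP2C9: 0.63 × 3 = 1.89
CYP2C19: 0.22 (unchanged)
Other: 0.15 (unchanged)
New clearance relative to baseline: 1.89 + 0.22 + 0.15 = 2.26.
Since AUC ∝ 1/CL, the ratio is 1 / 2.26 = 0.442.

0.442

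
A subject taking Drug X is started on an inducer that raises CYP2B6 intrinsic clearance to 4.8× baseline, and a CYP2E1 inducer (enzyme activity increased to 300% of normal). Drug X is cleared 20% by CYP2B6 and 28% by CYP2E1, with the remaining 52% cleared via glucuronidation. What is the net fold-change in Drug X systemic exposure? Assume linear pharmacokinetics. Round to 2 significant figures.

CYP2B6: 0.2 × 4.8 = 0.96
CYP2E1: 0.28 × 3 = 0.84
Other: 0.52 (unchanged)
Relative clearance = 0.96 + 0.84 + 0.52 = 2.32.
Because systemic exposure varies inversely with clearance, the combined effect is 1 / 2.32 = 0.43.

0.43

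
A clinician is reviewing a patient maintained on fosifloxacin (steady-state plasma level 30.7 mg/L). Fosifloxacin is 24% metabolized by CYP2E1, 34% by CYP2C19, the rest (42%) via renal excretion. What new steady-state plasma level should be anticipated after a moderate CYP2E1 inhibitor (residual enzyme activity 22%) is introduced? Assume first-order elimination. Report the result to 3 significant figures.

The CYP2E1 pathway (24% of clearance) falls to 0.22× activity: 0.24 × 0.22 = 0.0528.
CYP2C19 (34%) and the residual 42% are unaffected.
Relative clearance = 0.0528 + 0.34 + 0.42 = 0.8128.
Steady-state plasma level ∝ 1/CL, so new value = 30.7 / 0.8128 = 37.8 mg/L.

37.8 mg/L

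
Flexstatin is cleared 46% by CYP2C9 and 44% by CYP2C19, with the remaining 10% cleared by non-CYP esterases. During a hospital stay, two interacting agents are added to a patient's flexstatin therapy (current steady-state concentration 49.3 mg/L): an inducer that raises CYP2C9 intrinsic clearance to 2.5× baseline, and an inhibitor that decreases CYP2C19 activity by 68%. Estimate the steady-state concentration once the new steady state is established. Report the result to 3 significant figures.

35.4 mg/L

The CYP2C9 pathway (46% of clearance) increases to 2.5× activity: 0.46 × 2.5 = 1.15.
The CYP2C19 pathway (44% of clearance) falls to 0.32× activity: 0.44 × 0.32 = 0.1408.
Non-CYP routes (10%) are unchanged.
Relative clearance = 1.15 + 0.1408 + 0.1 = 1.3908.
Dividing the baseline by the relative clearance: 49.3 / 1.3908 = 35.4 mg/L.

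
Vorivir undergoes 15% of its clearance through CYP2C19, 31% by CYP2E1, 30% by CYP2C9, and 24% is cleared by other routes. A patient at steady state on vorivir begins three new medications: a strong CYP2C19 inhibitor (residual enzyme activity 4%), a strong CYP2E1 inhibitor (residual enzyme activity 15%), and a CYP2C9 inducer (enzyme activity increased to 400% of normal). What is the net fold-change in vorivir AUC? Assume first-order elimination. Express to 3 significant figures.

0.670

CYP2C19: 0.15 × 0.04 = 0.006
CYP2E1: 0.31 × 0.15 = 0.0465
CYP2C9: 0.3 × 4 = 1.2
Other: 0.24 (unchanged)
New clearance relative to baseline: 0.006 + 0.0465 + 1.2 + 0.24 = 1.4925.
Net AUC ratio = 1 / 1.4925 = 0.670.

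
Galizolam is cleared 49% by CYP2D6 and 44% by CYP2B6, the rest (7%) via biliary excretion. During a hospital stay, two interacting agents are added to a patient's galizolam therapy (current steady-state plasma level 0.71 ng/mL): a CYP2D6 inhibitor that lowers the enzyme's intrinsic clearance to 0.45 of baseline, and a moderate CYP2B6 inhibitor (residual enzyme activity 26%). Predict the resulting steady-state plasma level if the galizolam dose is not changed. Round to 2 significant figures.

1.8 ng/mL

The CYP2D6 pathway (49% of clearance) falls to 0.45× activity: 0.49 × 0.45 = 0.2205.
The CYP2B6 pathway (44% of clearance) falls to 0.26× activity: 0.44 × 0.26 = 0.1144.
Non-CYP routes (7%) are unchanged.
Relative clearance = 0.2205 + 0.1144 + 0.07 = 0.4049.
New steady-state plasma level = 0.71 / 0.4049 = 1.8 ng/mL (concentration scales inversely with clearance).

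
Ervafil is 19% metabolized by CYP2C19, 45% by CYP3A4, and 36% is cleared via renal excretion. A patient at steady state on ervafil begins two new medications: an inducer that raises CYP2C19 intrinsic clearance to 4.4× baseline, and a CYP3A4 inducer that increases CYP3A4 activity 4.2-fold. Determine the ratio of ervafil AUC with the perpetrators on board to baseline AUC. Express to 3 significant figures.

CYP2C19: 0.19 × 4.4 = 0.836
CYP3A4: 0.45 × 4.2 = 1.89
Other: 0.36 (unchanged)
CL_new/CL_old = 0.836 + 1.89 + 0.36 = 3.086.
Net AUC ratio = 1 / 3.086 = 0.324.

0.324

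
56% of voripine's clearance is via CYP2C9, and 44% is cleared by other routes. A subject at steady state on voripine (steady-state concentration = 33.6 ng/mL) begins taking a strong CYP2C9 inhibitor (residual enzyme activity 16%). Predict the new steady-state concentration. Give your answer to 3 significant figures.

63.4 ng/mL

CYP2C9: 0.56 × 0.16 = 0.0896
Other: 0.44 (unchanged)
New clearance relative to baseline: 0.0896 + 0.44 = 0.5296.
New steady-state concentration = baseline ÷ relative clearance = 33.6 / 0.5296 = 63.4 ng/mL.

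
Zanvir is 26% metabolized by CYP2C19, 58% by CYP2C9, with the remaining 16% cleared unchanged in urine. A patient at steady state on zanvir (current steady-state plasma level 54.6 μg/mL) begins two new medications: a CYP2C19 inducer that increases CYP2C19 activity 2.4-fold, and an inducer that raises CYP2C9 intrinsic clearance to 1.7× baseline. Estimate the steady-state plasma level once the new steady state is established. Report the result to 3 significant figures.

30.8 μg/mL

The CYP2C19 pathway (26% of clearance) is boosted to 2.4× activity: 0.26 × 2.4 = 0.624.
The CYP2C9 pathway (58% of clearance) rises to 1.7× activity: 0.58 × 1.7 = 0.986.
Non-CYP routes (16%) are unchanged.
Relative clearance = 0.624 + 0.986 + 0.16 = 1.77.
Steady-state plasma level ∝ 1/CL: new value = 54.6 / 1.77 = 30.8 μg/mL.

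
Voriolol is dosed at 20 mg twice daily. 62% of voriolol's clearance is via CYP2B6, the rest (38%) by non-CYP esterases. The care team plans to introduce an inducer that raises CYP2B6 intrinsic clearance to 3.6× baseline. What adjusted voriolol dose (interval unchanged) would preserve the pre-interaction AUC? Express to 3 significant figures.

52.2 mg

CYP2B6: 0.62 × 3.6 = 2.232
Other: 0.38 (unchanged)
New clearance relative to baseline: 2.232 + 0.38 = 2.612.
Css,avg = (dose rate)/CL, so holding Css fixed requires dose ∝ CL: 20 × 2.612 = 52.2 mg.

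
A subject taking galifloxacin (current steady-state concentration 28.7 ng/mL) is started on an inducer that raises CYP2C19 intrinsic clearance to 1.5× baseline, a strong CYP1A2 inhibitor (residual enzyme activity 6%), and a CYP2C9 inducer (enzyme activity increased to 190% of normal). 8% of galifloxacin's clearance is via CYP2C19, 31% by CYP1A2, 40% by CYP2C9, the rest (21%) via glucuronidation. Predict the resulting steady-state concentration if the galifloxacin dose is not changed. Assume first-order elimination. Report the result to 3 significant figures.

The CYP2C19 pathway (8% of clearance) increases to 1.5× activity: 0.08 × 1.5 = 0.12.
The CYP1A2 pathway (31% of clearance) falls to 0.06× activity: 0.31 × 0.06 = 0.0186.
The CYP2C9 pathway (40% of clearance) increases to 1.9× activity: 0.4 × 1.9 = 0.76.
The remaining 21% of clearance is unaffected.
Relative clearance = 0.12 + 0.0186 + 0.76 + 0.21 = 1.1086.
New steady-state concentration = 28.7 / 1.1086 = 25.9 ng/mL (concentration scales inversely with clearance).

25.9 ng/mL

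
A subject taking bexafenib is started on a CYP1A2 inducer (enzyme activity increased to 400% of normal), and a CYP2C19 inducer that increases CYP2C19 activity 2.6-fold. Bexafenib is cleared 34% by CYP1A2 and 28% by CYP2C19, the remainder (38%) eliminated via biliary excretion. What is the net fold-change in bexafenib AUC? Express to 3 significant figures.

0.405

The CYP1A2 pathway (34% of clearance) increases to 4× activity: 0.34 × 4 = 1.36.
The CYP2C19 pathway (28% of clearance) is boosted to 2.6× activity: 0.28 × 2.6 = 0.728.
Non-CYP routes (38%) are unchanged.
CL_new/CL_old = 1.36 + 0.728 + 0.38 = 2.468.
AUC ∝ 1/CL: fold-change = 1 / 2.468 = 0.405.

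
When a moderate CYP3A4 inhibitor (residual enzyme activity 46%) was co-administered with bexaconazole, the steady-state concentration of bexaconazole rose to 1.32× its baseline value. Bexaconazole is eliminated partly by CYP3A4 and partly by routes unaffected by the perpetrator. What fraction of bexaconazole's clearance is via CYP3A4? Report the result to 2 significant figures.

CL'/CL = 1 / 1.32 = 0.7576
0.46·fm + (1 − fm) = 0.7576
fm = (0.7576 − 1) / (0.46 − 1) = 0.45

0.45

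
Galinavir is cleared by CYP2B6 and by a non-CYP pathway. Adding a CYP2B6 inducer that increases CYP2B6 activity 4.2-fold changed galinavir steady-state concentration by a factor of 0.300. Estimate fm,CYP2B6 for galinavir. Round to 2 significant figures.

0.73

CL'/CL = 1 / 0.300 = 3.333
4.2·fm + (1 − fm) = 3.333
fm = (3.333 − 1) / (4.2 − 1) = 0.73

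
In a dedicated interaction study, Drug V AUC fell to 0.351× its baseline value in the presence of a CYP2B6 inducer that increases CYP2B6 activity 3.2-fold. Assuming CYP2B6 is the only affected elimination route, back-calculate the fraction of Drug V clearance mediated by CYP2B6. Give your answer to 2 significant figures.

0.84

Call the CYP2B6 fraction fm. After the interaction, CL_new/CL_old = fm × 3.2 + (1 − fm).
AUC ratio = 1 / (new CL fraction), so new CL fraction = 1 / 0.351 = 2.849.
fm × 3.2 + 1 − fm = 2.849  ⇒  fm × (3.2 − 1) = 1.849  ⇒  fm = 0.84.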